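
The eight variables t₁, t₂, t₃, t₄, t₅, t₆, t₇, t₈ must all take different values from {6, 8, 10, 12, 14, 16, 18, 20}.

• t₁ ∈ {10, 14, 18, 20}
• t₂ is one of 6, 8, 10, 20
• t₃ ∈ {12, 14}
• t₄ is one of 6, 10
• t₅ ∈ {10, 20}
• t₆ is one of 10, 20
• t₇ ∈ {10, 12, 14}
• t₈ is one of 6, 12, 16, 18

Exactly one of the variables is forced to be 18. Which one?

The 8 variables together cover exactly {6, 8, 10, 12, 14, 16, 18, 20} — 8 values for 8 variables — and 8 appears only in t₂'s list, so t₂ = 8.
Among the 7 still-open variables, 16 fits only t₈ (and all 7 values in {6, 10, 12, 14, 16, 18, 20} must be used), so t₈ = 16.
Among the 6 still-open variables, 6 fits only t₄ (and all 6 values in {6, 10, 12, 14, 18, 20} must be used), so t₄ = 6.
The 5 still-open variables together cover exactly {10, 12, 14, 18, 20} — 5 values for 5 variables — and 18 appears only in t₁'s list, so t₁ = 18.

t₁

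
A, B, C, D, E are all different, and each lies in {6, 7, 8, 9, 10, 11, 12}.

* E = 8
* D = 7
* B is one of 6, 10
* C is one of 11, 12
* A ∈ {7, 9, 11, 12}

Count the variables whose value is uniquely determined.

2

D must be 7 (only option left). Eliminate 7 elsewhere: A.
E's domain is down to {8}, so E = 8.
Determined: D=7, E=8. The other variables each still have more than one consistent value. That makes 2.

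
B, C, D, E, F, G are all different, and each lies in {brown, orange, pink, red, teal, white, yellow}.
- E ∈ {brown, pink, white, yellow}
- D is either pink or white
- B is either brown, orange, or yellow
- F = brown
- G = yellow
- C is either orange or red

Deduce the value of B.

F's domain is down to {brown}, so F = brown. Strike brown from B, E.
G has just one choice, so G = yellow. Eliminate yellow elsewhere: B, E.
So B = orange.

orange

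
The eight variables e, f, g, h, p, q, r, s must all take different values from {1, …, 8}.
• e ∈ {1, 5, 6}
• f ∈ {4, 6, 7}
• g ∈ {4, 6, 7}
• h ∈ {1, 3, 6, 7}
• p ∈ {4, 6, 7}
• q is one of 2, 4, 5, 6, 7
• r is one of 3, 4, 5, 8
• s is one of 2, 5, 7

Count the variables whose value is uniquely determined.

Among the 8 variables, 8 fits only r (and all 8 values in {1, 2, 3, 4, 5, 6, 7, 8} must be used), so r = 8.
The 7 still-open variables together cover exactly {1, 2, 3, 4, 5, 6, 7} — 7 values for 7 variables — and 3 appears only in h's list, so h = 3.
The 6 still-open variables draw from only 6 values {1, 2, 4, 5, 6, 7}, so each is used; only e can be 1, hence e = 1.
f, g, p share exactly the 3 values {4, 6, 7}; by pigeonhole those values go to them, so strike 4, 6, 7 from q, s.
Determined: e=1, h=3, r=8. The other variables each still have more than one consistent value. That makes 3.

3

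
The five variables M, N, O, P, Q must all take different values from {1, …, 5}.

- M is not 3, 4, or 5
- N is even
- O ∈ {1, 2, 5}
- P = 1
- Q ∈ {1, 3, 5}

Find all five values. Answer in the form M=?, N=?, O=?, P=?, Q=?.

P's domain is down to {1}, so P = 1. Remove 1 from M, O, Q.
M must be 2 (only option left). Remove 2 from N, O.
N has just one choice, so N = 4.
O's domain is down to {5}, so O = 5. So Q can't be 5.
That leaves Q = 3.

M=2, N=4, O=5, P=1, Q=3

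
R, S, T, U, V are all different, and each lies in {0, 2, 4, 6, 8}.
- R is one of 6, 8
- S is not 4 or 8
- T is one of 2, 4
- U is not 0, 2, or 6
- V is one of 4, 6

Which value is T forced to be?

2

Among the 5 variables, 0 fits only S (and all 5 values in {0, 2, 4, 6, 8} must be used), so S = 0.
The 4 still-open variables together cover exactly {2, 4, 6, 8} — 4 values for 4 variables — and 2 appears only in T's list, so T = 2.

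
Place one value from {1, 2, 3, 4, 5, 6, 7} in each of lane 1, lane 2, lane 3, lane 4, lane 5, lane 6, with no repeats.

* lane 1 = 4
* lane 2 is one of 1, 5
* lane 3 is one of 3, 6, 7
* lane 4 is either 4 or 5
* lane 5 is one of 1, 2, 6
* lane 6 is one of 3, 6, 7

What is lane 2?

1

lane 1 must be 4 (only option left). Eliminate 4 elsewhere: lane 4.
That leaves lane 4 = 5. So lane 2 can't be 5.
So lane 2 = 1.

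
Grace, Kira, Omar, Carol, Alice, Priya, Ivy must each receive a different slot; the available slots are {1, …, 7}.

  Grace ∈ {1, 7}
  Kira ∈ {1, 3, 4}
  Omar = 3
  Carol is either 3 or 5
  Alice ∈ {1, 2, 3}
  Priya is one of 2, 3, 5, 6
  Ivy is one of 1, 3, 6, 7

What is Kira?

Omar has just one choice, so Omar = 3. Remove 3 from Kira, Carol, Alice, Priya, Ivy.
Carol must be 5 (only option left). Remove 5 from Priya.
Among the 5 still-open variables, 4 fits only Kira (and all 5 values in {1, 2, 4, 6, 7} must be used), so Kira = 4.

4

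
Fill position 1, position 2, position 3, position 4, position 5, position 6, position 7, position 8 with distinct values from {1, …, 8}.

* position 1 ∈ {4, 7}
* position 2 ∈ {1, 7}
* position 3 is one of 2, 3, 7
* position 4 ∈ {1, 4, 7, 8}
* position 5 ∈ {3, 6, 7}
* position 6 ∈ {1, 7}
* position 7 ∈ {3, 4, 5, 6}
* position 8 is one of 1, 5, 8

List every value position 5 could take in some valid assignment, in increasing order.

The 8 variables draw from only 8 values {1, 2, 3, 4, 5, 6, 7, 8}, so each is used; only position 3 can be 2, hence position 3 = 2.
The 2 variables position 2 and position 6 are confined to {1, 7}, which locks those values in; drop them from position 1, position 4, position 5, position 8.
That leaves position 1 = 4. Eliminate 4 elsewhere: position 4, position 7.
position 4 must be 8 (only option left). So position 8 can't be 8.
That leaves position 8 = 5. Remove 5 from position 7.
No further eliminations apply; position 5 can still be any of 3, 6.

3, 6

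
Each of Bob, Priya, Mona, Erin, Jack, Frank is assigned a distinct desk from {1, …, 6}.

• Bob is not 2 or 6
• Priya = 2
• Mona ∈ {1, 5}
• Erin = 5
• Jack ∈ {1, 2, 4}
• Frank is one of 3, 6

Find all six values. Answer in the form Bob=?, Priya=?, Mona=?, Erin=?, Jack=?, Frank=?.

Priya must be 2 (only option left). Remove 2 from Jack.
That leaves Erin = 5. Remove 5 from Bob, Mona.
That leaves Mona = 1. Strike 1 from Bob, Jack.
Jack must be 4 (only option left). Strike 4 from Bob.
Bob must be 3 (only option left). Strike 3 from Frank.
Frank must be 6 (only option left).

Bob=3, Priya=2, Mona=1, Erin=5, Jack=4, Frank=6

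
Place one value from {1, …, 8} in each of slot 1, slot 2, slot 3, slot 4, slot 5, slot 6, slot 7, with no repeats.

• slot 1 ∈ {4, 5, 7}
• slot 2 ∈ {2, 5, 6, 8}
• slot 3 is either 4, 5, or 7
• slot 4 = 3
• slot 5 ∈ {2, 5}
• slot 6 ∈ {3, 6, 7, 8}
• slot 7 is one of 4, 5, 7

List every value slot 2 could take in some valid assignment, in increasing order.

6, 8

slot 4's domain is down to {3}, so slot 4 = 3. Eliminate 3 elsewhere: slot 6.
slot 1, slot 3, slot 7 between them cover only {4, 5, 7} — a naked triple. Remove those values from slot 2, slot 5, slot 6.
slot 5 has just one choice, so slot 5 = 2. Strike 2 from slot 2.
No further eliminations apply; slot 2 can still be any of 6, 8.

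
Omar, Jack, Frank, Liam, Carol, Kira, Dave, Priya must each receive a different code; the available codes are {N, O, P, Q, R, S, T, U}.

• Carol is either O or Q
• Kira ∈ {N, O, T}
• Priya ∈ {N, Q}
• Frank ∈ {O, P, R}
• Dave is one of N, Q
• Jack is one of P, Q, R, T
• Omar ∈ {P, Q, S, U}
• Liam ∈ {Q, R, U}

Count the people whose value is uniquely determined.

4

Among the 8 variables, S fits only Omar (and all 8 values in {N, O, P, Q, R, S, T, U} must be used), so Omar = S.
Among the 7 still-open variables, U fits only Liam (and all 7 values in {N, O, P, Q, R, T, U} must be used), so Liam = U.
Dave and Priya share exactly the 2 values {N, Q}; by pigeonhole those values go to them, so strike N, Q from Jack, Carol, Kira.
Carol's domain is down to {O}, so Carol = O. Eliminate O elsewhere: Frank, Kira.
Kira must be T (only option left). Strike T from Jack.
Determined: Omar=S, Liam=U, Carol=O, Kira=T. The other people each still have more than one consistent value. That makes 4.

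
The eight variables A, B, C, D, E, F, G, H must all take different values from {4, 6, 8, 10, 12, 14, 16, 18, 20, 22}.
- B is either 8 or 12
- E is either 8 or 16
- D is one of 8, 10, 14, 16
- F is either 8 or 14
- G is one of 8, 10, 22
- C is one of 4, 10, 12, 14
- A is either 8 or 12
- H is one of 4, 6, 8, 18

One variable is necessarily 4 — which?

C

A and B share exactly the 2 values {8, 12}; by pigeonhole those values go to them, so strike 8, 12 from C, D, E, F, G, H.
That leaves E = 16. Remove 16 from D.
F's domain is down to {14}, so F = 14. Remove 14 from C, D.
D must be 10 (only option left). Eliminate 10 elsewhere: C, G.
So 4 goes to C.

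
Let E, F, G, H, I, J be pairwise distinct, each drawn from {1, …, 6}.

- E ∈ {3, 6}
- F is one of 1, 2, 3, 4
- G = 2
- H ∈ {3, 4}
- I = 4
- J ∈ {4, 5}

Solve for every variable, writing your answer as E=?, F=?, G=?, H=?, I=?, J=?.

G must be 2 (only option left). Eliminate 2 elsewhere: F.
That leaves I = 4. Eliminate 4 elsewhere: F, H, J.
J must be 5 (only option left).
That leaves H = 3. Strike 3 from E, F.
That leaves E = 6.
F's domain is down to {1}, so F = 1.

E=6, F=1, G=2, H=3, I=4, J=5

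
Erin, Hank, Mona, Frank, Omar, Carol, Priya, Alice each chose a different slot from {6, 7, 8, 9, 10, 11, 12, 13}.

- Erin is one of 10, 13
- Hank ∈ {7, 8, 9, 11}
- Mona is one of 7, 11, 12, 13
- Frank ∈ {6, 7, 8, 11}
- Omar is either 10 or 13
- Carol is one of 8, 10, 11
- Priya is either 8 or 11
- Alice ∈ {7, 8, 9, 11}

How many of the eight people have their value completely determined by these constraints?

Among the 8 variables, 6 fits only Frank (and all 8 values in {6, 7, 8, 9, 10, 11, 12, 13} must be used), so Frank = 6.
Among the 7 still-open variables, 12 fits only Mona (and all 7 values in {7, 8, 9, 10, 11, 12, 13} must be used), so Mona = 12.
Erin and Omar between them cover only {10, 13} — a naked pair. Remove those values from Carol.
The 2 variables Carol and Priya are confined to {8, 11}, which locks those values in; drop them from Hank, Alice.
Determined: Mona=12, Frank=6. The other people each still have more than one consistent value. That makes 2.

2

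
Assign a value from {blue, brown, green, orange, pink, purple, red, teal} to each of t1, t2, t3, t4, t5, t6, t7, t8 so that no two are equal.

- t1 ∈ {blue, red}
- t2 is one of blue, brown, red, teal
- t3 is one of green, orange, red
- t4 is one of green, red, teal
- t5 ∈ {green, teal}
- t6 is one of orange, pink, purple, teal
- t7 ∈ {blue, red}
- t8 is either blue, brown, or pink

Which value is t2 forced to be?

brown

The 8 variables together cover exactly {blue, brown, green, orange, pink, purple, red, teal} — 8 values for 8 variables — and purple appears only in t6's list, so t6 = purple.
The 7 still-open variables together cover exactly {blue, brown, green, orange, pink, red, teal} — 7 values for 7 variables — and orange appears only in t3's list, so t3 = orange.
Among the 6 still-open variables, pink fits only t8 (and all 6 values in {blue, brown, green, pink, red, teal} must be used), so t8 = pink.
Among the 5 still-open variables, brown fits only t2 (and all 5 values in {blue, brown, green, red, teal} must be used), so t2 = brown.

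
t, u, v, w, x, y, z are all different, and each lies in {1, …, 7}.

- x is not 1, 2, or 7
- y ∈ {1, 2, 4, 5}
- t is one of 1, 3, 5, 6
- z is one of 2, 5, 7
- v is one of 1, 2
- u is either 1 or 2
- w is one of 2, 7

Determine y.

4

u and v between them cover only {1, 2} — a naked pair. Remove those values from t, w, y, z.
That leaves w = 7. So z can't be 7.
z's domain is down to {5}, so z = 5. Eliminate 5 elsewhere: t, x, y.
So y = 4.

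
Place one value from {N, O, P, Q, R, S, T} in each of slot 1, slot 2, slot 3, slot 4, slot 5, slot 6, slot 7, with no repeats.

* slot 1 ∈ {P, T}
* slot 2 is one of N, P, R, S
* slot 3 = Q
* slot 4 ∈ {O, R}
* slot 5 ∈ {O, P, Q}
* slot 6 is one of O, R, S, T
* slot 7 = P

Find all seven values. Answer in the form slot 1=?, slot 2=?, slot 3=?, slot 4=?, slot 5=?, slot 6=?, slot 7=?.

slot 1=T, slot 2=N, slot 3=Q, slot 4=R, slot 5=O, slot 6=S, slot 7=P

slot 3 has just one choice, so slot 3 = Q. So slot 5 can't be Q.
That leaves slot 7 = P. Eliminate P elsewhere: slot 1, slot 2, slot 5.
slot 1 has just one choice, so slot 1 = T. So slot 6 can't be T.
That leaves slot 5 = O. Remove O from slot 4, slot 6.
slot 4's domain is down to {R}, so slot 4 = R. So slot 2, slot 6 can't be R.
That leaves slot 6 = S. Strike S from slot 2.
slot 2 must be N (only option left).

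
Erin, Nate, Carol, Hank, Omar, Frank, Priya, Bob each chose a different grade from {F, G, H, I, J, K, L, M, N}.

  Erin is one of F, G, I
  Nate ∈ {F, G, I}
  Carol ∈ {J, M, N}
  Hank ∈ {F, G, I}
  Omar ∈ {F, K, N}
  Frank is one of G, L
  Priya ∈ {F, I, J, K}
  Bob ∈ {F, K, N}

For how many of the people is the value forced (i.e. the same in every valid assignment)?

The 8 variables draw from only 8 values {F, G, I, J, K, L, M, N}, so each is used; only Frank can be L, hence Frank = L.
Among the 7 still-open variables, M fits only Carol (and all 7 values in {F, G, I, J, K, M, N} must be used), so Carol = M.
Among the 6 still-open variables, J fits only Priya (and all 6 values in {F, G, I, J, K, N} must be used), so Priya = J.
The 3 variables Erin, Nate, Hank are confined to {F, G, I}, which locks those values in; drop them from Omar, Bob.
Determined: Carol=M, Frank=L, Priya=J. The other people each still have more than one consistent value. That makes 3.

3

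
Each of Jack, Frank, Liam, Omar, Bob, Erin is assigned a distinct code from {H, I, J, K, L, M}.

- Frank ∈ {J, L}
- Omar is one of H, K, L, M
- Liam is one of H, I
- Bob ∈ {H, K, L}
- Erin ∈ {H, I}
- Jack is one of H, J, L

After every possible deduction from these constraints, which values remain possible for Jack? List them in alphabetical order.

J, L

The 6 variables draw from only 6 values {H, I, J, K, L, M}, so each is used; only Omar can be M, hence Omar = M.
The 5 still-open variables together cover exactly {H, I, J, K, L} — 5 values for 5 variables — and K appears only in Bob's list, so Bob = K.
Liam and Erin share exactly the 2 values {H, I}; by pigeonhole those values go to them, so strike H, I from Jack.
No further eliminations apply; Jack can still be any of J, L.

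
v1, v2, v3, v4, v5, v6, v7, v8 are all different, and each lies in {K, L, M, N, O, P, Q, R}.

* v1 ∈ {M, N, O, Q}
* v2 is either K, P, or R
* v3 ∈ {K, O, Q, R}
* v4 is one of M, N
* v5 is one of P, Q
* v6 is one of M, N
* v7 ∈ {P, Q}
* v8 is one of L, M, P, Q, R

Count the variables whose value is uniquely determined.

The 8 variables together cover exactly {K, L, M, N, O, P, Q, R} — 8 values for 8 variables — and L appears only in v8's list, so v8 = L.
v4 and v6 between them cover only {M, N} — a naked pair. Remove those values from v1.
The 2 variables v5 and v7 are confined to {P, Q}, which locks those values in; drop them from v1, v2, v3.
v1 has just one choice, so v1 = O. Strike O from v3.
Determined: v1=O, v8=L. The other variables each still have more than one consistent value. That makes 2.

2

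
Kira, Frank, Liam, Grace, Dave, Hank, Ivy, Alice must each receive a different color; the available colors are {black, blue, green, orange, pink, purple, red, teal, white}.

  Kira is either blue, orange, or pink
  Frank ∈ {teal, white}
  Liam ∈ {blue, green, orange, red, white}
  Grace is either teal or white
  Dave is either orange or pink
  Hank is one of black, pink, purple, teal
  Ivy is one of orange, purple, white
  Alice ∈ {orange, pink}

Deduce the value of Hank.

black

The 2 variables Frank and Grace are confined to {teal, white}, which locks those values in; drop them from Liam, Hank, Ivy.
The 2 variables Dave and Alice are confined to {orange, pink}, which locks those values in; drop them from Kira, Liam, Hank, Ivy.
Kira has just one choice, so Kira = blue. Strike blue from Liam.
Ivy has just one choice, so Ivy = purple. Strike purple from Hank.
So Hank = black.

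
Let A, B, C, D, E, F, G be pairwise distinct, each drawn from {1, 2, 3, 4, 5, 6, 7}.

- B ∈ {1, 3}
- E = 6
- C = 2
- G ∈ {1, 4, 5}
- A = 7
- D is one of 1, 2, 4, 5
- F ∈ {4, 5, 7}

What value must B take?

A must be 7 (only option left). So F can't be 7.
That leaves C = 2. Eliminate 2 elsewhere: D.
E must be 6 (only option left).
The 4 still-open variables draw from only 4 values {1, 3, 4, 5}, so each is used; only B can be 3, hence B = 3.

3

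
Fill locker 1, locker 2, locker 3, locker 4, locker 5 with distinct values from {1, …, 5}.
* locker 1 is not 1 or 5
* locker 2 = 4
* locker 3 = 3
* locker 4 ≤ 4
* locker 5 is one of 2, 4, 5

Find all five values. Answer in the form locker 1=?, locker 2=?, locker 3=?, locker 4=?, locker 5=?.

locker 2 must be 4 (only option left). Remove 4 from locker 1, locker 4, locker 5.
locker 3 must be 3 (only option left). Remove 3 from locker 1, locker 4.
locker 1 must be 2 (only option left). So locker 4, locker 5 can't be 2.
locker 4 has just one choice, so locker 4 = 1.
locker 5's domain is down to {5}, so locker 5 = 5.

locker 1=2, locker 2=4, locker 3=3, locker 4=1, locker 5=5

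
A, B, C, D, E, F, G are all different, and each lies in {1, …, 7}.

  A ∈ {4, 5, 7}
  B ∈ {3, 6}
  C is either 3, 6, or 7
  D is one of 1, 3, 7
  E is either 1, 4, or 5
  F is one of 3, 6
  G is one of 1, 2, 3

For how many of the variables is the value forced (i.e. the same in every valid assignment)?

3

The 7 variables draw from only 7 values {1, 2, 3, 4, 5, 6, 7}, so each is used; only G can be 2, hence G = 2.
The 2 variables B and F are confined to {3, 6}, which locks those values in; drop them from C, D.
C has just one choice, so C = 7. So A, D can't be 7.
D must be 1 (only option left). Strike 1 from E.
Determined: C=7, D=1, G=2. The other variables each still have more than one consistent value. That makes 3.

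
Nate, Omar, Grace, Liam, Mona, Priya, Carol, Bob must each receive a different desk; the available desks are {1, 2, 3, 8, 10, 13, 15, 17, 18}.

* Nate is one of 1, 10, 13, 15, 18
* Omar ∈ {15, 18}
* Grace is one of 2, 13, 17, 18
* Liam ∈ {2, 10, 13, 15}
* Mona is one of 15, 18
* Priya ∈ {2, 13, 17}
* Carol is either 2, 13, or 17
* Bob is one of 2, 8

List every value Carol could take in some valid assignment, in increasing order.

2, 13, 17

The 8 variables draw from only 8 values {1, 2, 8, 10, 13, 15, 17, 18}, so each is used; only Nate can be 1, hence Nate = 1.
Among the 7 still-open variables, 8 fits only Bob (and all 7 values in {2, 8, 10, 13, 15, 17, 18} must be used), so Bob = 8.
The 6 still-open variables together cover exactly {2, 10, 13, 15, 17, 18} — 6 values for 6 variables — and 10 appears only in Liam's list, so Liam = 10.
Omar and Mona share exactly the 2 values {15, 18}; by pigeonhole those values go to them, so strike 15, 18 from Grace.
No further eliminations apply; Carol can still be any of 2, 13, 17.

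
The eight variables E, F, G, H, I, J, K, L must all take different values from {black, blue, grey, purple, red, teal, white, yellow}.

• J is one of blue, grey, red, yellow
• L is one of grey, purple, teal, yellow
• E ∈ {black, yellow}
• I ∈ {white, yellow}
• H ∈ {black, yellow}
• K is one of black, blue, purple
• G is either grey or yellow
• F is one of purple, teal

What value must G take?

The 8 variables draw from only 8 values {black, blue, grey, purple, red, teal, white, yellow}, so each is used; only J can be red, hence J = red.
The 7 still-open variables draw from only 7 values {black, blue, grey, purple, teal, white, yellow}, so each is used; only K can be blue, hence K = blue.
Among the 6 still-open variables, white fits only I (and all 6 values in {black, grey, purple, teal, white, yellow} must be used), so I = white.
The 2 variables E and H are confined to {black, yellow}, which locks those values in; drop them from G, L.
So G = grey.

grey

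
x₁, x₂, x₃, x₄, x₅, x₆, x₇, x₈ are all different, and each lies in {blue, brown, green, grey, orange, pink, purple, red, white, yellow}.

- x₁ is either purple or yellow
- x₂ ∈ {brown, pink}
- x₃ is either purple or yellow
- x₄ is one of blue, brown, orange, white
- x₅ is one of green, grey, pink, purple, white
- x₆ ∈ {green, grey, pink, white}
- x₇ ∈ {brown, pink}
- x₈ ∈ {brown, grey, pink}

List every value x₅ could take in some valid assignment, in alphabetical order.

x₁ and x₃ share exactly the 2 values {purple, yellow}; by pigeonhole those values go to them, so strike purple, yellow from x₅.
The 2 variables x₂ and x₇ are confined to {brown, pink}, which locks those values in; drop them from x₄, x₅, x₆, x₈.
That leaves x₈ = grey. Strike grey from x₅, x₆.
x₅ and x₆ share exactly the 2 values {green, white}; by pigeonhole those values go to them, so strike green, white from x₄.
No further eliminations apply; x₅ can still be any of green, white.

green, white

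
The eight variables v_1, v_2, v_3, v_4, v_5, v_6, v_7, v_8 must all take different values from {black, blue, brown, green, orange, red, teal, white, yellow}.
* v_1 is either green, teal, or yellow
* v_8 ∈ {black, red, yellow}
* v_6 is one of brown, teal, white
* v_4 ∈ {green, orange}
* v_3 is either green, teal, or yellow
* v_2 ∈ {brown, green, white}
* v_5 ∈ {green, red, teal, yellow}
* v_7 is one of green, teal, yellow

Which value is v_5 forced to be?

The 8 variables together cover exactly {black, brown, green, orange, red, teal, white, yellow} — 8 values for 8 variables — and black appears only in v_8's list, so v_8 = black.
The 7 still-open variables draw from only 7 values {brown, green, orange, red, teal, white, yellow}, so each is used; only v_4 can be orange, hence v_4 = orange.
The 6 still-open variables together cover exactly {brown, green, red, teal, white, yellow} — 6 values for 6 variables — and red appears only in v_5's list, so v_5 = red.

red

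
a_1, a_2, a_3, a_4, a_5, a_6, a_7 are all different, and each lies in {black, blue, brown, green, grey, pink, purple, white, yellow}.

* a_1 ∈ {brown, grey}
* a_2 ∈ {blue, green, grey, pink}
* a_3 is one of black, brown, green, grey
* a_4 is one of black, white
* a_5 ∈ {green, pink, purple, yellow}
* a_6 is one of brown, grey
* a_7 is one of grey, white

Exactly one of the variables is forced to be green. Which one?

The 2 variables a_1 and a_6 are confined to {brown, grey}, which locks those values in; drop them from a_2, a_3, a_7.
a_7's domain is down to {white}, so a_7 = white. Strike white from a_4.
a_4's domain is down to {black}, so a_4 = black. Remove black from a_3.
So green goes to a_3.

a_3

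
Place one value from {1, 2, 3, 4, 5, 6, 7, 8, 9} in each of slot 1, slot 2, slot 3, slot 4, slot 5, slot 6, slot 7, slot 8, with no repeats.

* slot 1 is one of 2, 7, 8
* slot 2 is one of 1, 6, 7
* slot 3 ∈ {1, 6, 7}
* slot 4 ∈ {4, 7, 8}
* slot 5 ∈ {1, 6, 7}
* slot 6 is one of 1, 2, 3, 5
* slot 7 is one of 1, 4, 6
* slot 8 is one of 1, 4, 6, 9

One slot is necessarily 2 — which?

slot 1

slot 2, slot 3, slot 5 share exactly the 3 values {1, 6, 7}; by pigeonhole those values go to them, so strike 1, 6, 7 from slot 1, slot 4, slot 6, slot 7, slot 8.
slot 7 has just one choice, so slot 7 = 4. Remove 4 from slot 4, slot 8.
That leaves slot 8 = 9.
slot 4 must be 8 (only option left). Eliminate 8 elsewhere: slot 1.
So 2 goes to slot 1.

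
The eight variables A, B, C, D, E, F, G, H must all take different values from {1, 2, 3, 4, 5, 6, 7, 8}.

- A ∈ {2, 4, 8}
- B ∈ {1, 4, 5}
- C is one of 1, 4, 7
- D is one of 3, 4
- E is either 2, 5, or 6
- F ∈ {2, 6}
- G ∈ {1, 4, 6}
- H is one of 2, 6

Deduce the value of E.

5

The 8 variables draw from only 8 values {1, 2, 3, 4, 5, 6, 7, 8}, so each is used; only D can be 3, hence D = 3.
Among the 7 still-open variables, 7 fits only C (and all 7 values in {1, 2, 4, 5, 6, 7, 8} must be used), so C = 7.
Among the 6 still-open variables, 8 fits only A (and all 6 values in {1, 2, 4, 5, 6, 8} must be used), so A = 8.
F and H between them cover only {2, 6} — a naked pair. Remove those values from E, G.
So E = 5.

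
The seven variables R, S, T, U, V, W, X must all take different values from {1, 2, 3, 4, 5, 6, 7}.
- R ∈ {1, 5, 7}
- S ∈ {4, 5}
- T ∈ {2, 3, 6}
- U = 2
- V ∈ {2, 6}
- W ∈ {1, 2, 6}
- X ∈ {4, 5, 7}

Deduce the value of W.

1

U has just one choice, so U = 2. Strike 2 from T, V, W.
V's domain is down to {6}, so V = 6. Eliminate 6 elsewhere: T, W.
So W = 1.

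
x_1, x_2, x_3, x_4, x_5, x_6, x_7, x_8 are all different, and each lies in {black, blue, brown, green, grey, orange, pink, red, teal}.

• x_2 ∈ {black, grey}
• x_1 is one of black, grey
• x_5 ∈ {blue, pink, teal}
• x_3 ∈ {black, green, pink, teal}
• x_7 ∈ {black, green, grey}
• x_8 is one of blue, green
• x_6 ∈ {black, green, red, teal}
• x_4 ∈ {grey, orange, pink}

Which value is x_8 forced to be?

The 8 variables together cover exactly {black, blue, green, grey, orange, pink, red, teal} — 8 values for 8 variables — and orange appears only in x_4's list, so x_4 = orange.
Among the 7 still-open variables, red fits only x_6 (and all 7 values in {black, blue, green, grey, pink, red, teal} must be used), so x_6 = red.
x_1 and x_2 between them cover only {black, grey} — a naked pair. Remove those values from x_3, x_7.
x_7 has just one choice, so x_7 = green. Eliminate green elsewhere: x_3, x_8.
So x_8 = blue.

blue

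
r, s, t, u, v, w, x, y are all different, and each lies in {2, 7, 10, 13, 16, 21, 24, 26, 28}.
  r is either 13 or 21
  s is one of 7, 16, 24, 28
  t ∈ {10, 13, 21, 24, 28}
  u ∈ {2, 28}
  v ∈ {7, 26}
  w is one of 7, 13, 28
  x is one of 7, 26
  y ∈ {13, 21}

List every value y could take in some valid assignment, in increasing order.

13, 21

r and y share exactly the 2 values {13, 21}; by pigeonhole those values go to them, so strike 13, 21 from t, w.
v and x between them cover only {7, 26} — a naked pair. Remove those values from s, w.
w's domain is down to {28}, so w = 28. So s, t, u can't be 28.
u's domain is down to {2}, so u = 2.
No further eliminations apply; y can still be any of 13, 21.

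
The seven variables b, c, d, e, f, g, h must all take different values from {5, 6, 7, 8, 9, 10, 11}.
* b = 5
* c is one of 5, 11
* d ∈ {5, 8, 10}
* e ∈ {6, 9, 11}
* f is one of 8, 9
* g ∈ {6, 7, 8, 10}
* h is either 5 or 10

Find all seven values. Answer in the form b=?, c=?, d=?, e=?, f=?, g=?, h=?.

b's domain is down to {5}, so b = 5. Eliminate 5 elsewhere: c, d, h.
c's domain is down to {11}, so c = 11. Remove 11 from e.
h's domain is down to {10}, so h = 10. Strike 10 from d, g.
d must be 8 (only option left). Strike 8 from f, g.
That leaves f = 9. So e can't be 9.
That leaves e = 6. So g can't be 6.
g has just one choice, so g = 7.

b=5, c=11, d=8, e=6, f=9, g=7, h=10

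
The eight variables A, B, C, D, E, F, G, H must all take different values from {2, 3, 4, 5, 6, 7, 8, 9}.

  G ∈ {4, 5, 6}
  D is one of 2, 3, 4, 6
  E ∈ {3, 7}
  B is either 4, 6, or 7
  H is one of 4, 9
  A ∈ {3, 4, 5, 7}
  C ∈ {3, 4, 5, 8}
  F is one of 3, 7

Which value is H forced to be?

The 8 variables together cover exactly {2, 3, 4, 5, 6, 7, 8, 9} — 8 values for 8 variables — and 2 appears only in D's list, so D = 2.
Among the 7 still-open variables, 8 fits only C (and all 7 values in {3, 4, 5, 6, 7, 8, 9} must be used), so C = 8.
Among the 6 still-open variables, 9 fits only H (and all 6 values in {3, 4, 5, 6, 7, 9} must be used), so H = 9.

9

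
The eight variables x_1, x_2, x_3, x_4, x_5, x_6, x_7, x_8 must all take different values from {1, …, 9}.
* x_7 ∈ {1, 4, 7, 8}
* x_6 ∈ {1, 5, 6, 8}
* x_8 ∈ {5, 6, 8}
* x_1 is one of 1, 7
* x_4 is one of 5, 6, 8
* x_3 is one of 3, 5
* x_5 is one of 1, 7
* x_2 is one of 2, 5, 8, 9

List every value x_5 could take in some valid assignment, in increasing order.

x_1 and x_5 between them cover only {1, 7} — a naked pair. Remove those values from x_6, x_7.
x_4, x_6, x_8 between them cover only {5, 6, 8} — a naked triple. Remove those values from x_2, x_3, x_7.
x_3 has just one choice, so x_3 = 3.
That leaves x_7 = 4.
No further eliminations apply; x_5 can still be any of 1, 7.

1, 7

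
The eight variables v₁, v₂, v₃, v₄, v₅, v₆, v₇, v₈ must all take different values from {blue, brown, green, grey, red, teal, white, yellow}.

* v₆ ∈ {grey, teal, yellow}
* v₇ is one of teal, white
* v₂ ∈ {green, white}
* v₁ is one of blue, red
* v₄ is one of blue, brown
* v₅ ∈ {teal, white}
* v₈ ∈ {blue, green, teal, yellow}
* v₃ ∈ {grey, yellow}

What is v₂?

green

The 8 variables draw from only 8 values {blue, brown, green, grey, red, teal, white, yellow}, so each is used; only v₄ can be brown, hence v₄ = brown.
The 7 still-open variables together cover exactly {blue, green, grey, red, teal, white, yellow} — 7 values for 7 variables — and red appears only in v₁'s list, so v₁ = red.
The 6 still-open variables together cover exactly {blue, green, grey, teal, white, yellow} — 6 values for 6 variables — and blue appears only in v₈'s list, so v₈ = blue.
The 5 still-open variables together cover exactly {green, grey, teal, white, yellow} — 5 values for 5 variables — and green appears only in v₂'s list, so v₂ = green.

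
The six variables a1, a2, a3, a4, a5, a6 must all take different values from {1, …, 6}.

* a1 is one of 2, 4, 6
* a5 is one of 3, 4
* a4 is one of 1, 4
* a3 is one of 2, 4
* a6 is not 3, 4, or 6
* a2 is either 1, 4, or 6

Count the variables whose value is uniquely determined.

Among the 6 variables, 3 fits only a5 (and all 6 values in {1, 2, 3, 4, 5, 6} must be used), so a5 = 3.
The 5 still-open variables draw from only 5 values {1, 2, 4, 5, 6}, so each is used; only a6 can be 5, hence a6 = 5.
Determined: a5=3, a6=5. The other variables each still have more than one consistent value. That makes 2.

2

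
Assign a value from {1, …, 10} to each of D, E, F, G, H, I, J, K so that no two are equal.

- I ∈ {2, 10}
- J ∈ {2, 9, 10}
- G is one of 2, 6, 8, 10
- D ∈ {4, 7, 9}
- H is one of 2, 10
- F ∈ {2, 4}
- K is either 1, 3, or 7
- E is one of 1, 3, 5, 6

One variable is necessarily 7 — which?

D

H and I between them cover only {2, 10} — a naked pair. Remove those values from F, G, J.
That leaves F = 4. Eliminate 4 elsewhere: D.
J must be 9 (only option left). Remove 9 from D.
So 7 goes to D.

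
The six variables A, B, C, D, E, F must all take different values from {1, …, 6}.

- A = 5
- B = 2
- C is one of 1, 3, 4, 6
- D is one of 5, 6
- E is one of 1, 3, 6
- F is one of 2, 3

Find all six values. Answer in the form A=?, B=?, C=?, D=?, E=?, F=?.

A=5, B=2, C=4, D=6, E=1, F=3

A must be 5 (only option left). Remove 5 from D.
B's domain is down to {2}, so B = 2. Strike 2 from F.
D has just one choice, so D = 6. Remove 6 from C, E.
F must be 3 (only option left). So C, E can't be 3.
E's domain is down to {1}, so E = 1. So C can't be 1.
C must be 4 (only option left).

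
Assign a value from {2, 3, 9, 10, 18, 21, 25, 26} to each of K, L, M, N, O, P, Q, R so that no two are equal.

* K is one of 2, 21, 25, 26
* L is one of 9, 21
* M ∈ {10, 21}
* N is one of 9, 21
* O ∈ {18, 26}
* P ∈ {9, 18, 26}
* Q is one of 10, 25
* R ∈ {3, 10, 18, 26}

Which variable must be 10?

M

The 8 variables together cover exactly {2, 3, 9, 10, 18, 21, 25, 26} — 8 values for 8 variables — and 2 appears only in K's list, so K = 2.
Among the 7 still-open variables, 3 fits only R (and all 7 values in {3, 9, 10, 18, 21, 25, 26} must be used), so R = 3.
The 6 still-open variables together cover exactly {9, 10, 18, 21, 25, 26} — 6 values for 6 variables — and 25 appears only in Q's list, so Q = 25.
Among the 5 still-open variables, 10 fits only M (and all 5 values in {9, 10, 18, 21, 26} must be used), so M = 10.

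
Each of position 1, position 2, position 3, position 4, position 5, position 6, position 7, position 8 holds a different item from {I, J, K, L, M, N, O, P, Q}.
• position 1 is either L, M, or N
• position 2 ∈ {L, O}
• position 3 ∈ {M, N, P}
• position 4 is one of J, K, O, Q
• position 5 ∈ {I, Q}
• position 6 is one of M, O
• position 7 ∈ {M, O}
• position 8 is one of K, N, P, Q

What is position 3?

position 6 and position 7 between them cover only {M, O} — a naked pair. Remove those values from position 1, position 2, position 3, position 4.
position 2 must be L (only option left). Strike L from position 1.
position 1 must be N (only option left). So position 3, position 8 can't be N.
So position 3 = P.

P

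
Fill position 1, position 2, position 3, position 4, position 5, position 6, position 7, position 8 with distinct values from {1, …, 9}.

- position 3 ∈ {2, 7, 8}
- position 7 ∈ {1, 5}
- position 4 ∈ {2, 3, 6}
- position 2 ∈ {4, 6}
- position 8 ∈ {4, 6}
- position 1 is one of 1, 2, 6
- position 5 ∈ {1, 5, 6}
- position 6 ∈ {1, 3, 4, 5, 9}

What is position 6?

The 2 variables position 2 and position 8 are confined to {4, 6}, which locks those values in; drop them from position 1, position 4, position 5, position 6.
position 5 and position 7 share exactly the 2 values {1, 5}; by pigeonhole those values go to them, so strike 1, 5 from position 1, position 6.
position 1's domain is down to {2}, so position 1 = 2. So position 3, position 4 can't be 2.
position 4 has just one choice, so position 4 = 3. Strike 3 from position 6.
So position 6 = 9.

9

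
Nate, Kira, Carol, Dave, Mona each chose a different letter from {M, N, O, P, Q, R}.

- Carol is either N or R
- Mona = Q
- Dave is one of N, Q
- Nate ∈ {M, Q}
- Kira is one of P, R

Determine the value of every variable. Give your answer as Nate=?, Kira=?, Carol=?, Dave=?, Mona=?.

Nate=M, Kira=P, Carol=R, Dave=N, Mona=Q

Mona's domain is down to {Q}, so Mona = Q. Remove Q from Nate, Dave.
Nate must be M (only option left).
Dave must be N (only option left). So Carol can't be N.
Carol has just one choice, so Carol = R. So Kira can't be R.
That leaves Kira = P.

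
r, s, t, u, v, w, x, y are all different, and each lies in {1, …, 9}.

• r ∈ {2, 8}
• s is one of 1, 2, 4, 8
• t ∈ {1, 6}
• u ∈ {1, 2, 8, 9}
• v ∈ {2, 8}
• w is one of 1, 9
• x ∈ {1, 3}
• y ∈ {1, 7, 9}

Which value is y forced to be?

The 8 variables together cover exactly {1, 2, 3, 4, 6, 7, 8, 9} — 8 values for 8 variables — and 3 appears only in x's list, so x = 3.
The 7 still-open variables together cover exactly {1, 2, 4, 6, 7, 8, 9} — 7 values for 7 variables — and 4 appears only in s's list, so s = 4.
The 6 still-open variables draw from only 6 values {1, 2, 6, 7, 8, 9}, so each is used; only t can be 6, hence t = 6.
The 5 still-open variables together cover exactly {1, 2, 7, 8, 9} — 5 values for 5 variables — and 7 appears only in y's list, so y = 7.

7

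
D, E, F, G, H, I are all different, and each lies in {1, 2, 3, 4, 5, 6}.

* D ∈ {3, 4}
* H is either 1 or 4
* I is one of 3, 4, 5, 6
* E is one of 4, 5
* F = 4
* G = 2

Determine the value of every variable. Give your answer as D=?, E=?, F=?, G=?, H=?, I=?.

D=3, E=5, F=4, G=2, H=1, I=6

F has just one choice, so F = 4. Eliminate 4 elsewhere: D, E, H, I.
G must be 2 (only option left).
That leaves H = 1.
D has just one choice, so D = 3. Remove 3 from I.
E has just one choice, so E = 5. Remove 5 from I.
I has just one choice, so I = 6.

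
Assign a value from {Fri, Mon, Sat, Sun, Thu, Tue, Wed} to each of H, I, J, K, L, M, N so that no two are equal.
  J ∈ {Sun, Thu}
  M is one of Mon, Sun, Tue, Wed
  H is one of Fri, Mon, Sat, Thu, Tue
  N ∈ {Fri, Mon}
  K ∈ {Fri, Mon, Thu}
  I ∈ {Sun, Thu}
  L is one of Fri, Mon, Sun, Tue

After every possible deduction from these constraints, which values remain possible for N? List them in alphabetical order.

Fri, Mon

The 7 variables draw from only 7 values {Fri, Mon, Sat, Sun, Thu, Tue, Wed}, so each is used; only H can be Sat, hence H = Sat.
The 6 still-open variables draw from only 6 values {Fri, Mon, Sun, Thu, Tue, Wed}, so each is used; only M can be Wed, hence M = Wed.
Among the 5 still-open variables, Tue fits only L (and all 5 values in {Fri, Mon, Sun, Thu, Tue} must be used), so L = Tue.
The 2 variables I and J are confined to {Sun, Thu}, which locks those values in; drop them from K.
No further eliminations apply; N can still be any of Fri, Mon.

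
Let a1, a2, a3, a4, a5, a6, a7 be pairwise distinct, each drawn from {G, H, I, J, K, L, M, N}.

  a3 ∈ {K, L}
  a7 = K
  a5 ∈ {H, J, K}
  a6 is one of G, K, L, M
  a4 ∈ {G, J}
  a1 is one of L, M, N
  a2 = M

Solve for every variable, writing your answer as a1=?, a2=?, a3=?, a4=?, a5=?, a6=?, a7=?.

a2's domain is down to {M}, so a2 = M. Strike M from a1, a6.
That leaves a7 = K. So a3, a5, a6 can't be K.
That leaves a3 = L. Remove L from a1, a6.
a6's domain is down to {G}, so a6 = G. Strike G from a4.
That leaves a1 = N.
a4 must be J (only option left). Remove J from a5.
a5 must be H (only option left).

a1=N, a2=M, a3=L, a4=J, a5=H, a6=G, a7=K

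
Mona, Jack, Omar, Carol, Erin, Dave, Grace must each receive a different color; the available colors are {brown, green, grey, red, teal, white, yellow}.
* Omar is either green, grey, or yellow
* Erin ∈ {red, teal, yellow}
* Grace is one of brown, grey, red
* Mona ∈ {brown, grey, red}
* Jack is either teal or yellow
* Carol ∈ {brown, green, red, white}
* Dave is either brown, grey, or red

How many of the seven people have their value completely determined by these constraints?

Among the 7 variables, white fits only Carol (and all 7 values in {brown, green, grey, red, teal, white, yellow} must be used), so Carol = white.
The 6 still-open variables together cover exactly {brown, green, grey, red, teal, yellow} — 6 values for 6 variables — and green appears only in Omar's list, so Omar = green.
The 3 variables Mona, Dave, Grace are confined to {brown, grey, red}, which locks those values in; drop them from Erin.
Determined: Omar=green, Carol=white. The other people each still have more than one consistent value. That makes 2.

2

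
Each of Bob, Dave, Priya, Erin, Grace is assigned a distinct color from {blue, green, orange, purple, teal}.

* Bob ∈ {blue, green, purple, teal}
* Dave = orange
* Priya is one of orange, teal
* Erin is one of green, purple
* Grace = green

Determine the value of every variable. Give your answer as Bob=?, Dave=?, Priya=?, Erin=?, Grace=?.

Bob=blue, Dave=orange, Priya=teal, Erin=purple, Grace=green

Dave has just one choice, so Dave = orange. Strike orange from Priya.
Priya's domain is down to {teal}, so Priya = teal. Eliminate teal elsewhere: Bob.
Grace's domain is down to {green}, so Grace = green. Remove green from Bob, Erin.
That leaves Erin = purple. Remove purple from Bob.
That leaves Bob = blue.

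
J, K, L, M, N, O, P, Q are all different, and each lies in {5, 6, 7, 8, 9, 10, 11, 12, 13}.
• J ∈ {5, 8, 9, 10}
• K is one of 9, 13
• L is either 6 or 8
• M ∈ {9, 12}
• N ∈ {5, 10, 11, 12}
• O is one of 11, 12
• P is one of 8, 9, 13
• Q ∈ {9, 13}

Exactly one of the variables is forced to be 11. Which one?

O

The 8 variables draw from only 8 values {5, 6, 8, 9, 10, 11, 12, 13}, so each is used; only L can be 6, hence L = 6.
K and Q between them cover only {9, 13} — a naked pair. Remove those values from J, M, P.
M has just one choice, so M = 12. Strike 12 from N, O.
So 11 goes to O.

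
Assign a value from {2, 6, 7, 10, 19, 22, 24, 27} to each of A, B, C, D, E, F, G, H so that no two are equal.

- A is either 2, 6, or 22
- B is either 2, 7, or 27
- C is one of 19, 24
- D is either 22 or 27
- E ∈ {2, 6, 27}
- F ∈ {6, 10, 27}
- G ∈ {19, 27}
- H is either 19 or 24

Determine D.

The 8 variables together cover exactly {2, 6, 7, 10, 19, 22, 24, 27} — 8 values for 8 variables — and 7 appears only in B's list, so B = 7.
The 7 still-open variables together cover exactly {2, 6, 10, 19, 22, 24, 27} — 7 values for 7 variables — and 10 appears only in F's list, so F = 10.
C and H between them cover only {19, 24} — a naked pair. Remove those values from G.
G must be 27 (only option left). Eliminate 27 elsewhere: D, E.
So D = 22.

22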